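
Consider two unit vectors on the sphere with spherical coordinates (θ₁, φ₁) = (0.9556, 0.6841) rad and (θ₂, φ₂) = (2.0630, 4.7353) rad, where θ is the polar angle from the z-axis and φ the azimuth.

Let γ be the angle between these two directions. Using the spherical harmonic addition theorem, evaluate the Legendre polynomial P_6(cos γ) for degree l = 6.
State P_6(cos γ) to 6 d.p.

-0.172907

Addition theorem: P_6(cos γ) = (4π/13) Σ_m Y*_{lm}(Ω₁) Y_{lm}(Ω₂), m = −6…6:
  [-6]  conj(Y_{6,-6})(Ω₁) = -0.08184 - 0.11764j ; Y_{6,-6}(Ω₂) = -0.22420 + 0.03102j ; Δ = 0.02200 + 0.02384j
  [-5]  conj(Y_{6,-5})(Ω₁) = -0.33726 - 0.09658j ; Y_{6,-5}(Ω₂) = -0.04806 - 0.41766j ; Δ = -0.02413 + 0.14550j
  [-4]  conj(Y_{6,-4})(Ω₁) = -0.38849 + 0.16664j ; Y_{6,-4}(Ω₂) = 0.31216 - 0.02869j ; Δ = -0.11649 + 0.06316j
  [-3]  conj(Y_{6,-3})(Ω₁) = -0.06294 + 0.12045j ; Y_{6,-3}(Ω₂) = -0.00786 - 0.11424j ; Δ = 0.01425 + 0.00624j
  [-2]  conj(Y_{6,-2})(Ω₁) = -0.05832 - 0.28393j ; Y_{6,-2}(Ω₂) = 0.34720 - 0.01592j ; Δ = -0.02477 - 0.09765j
  [-1]  conj(Y_{6,-1})(Ω₁) = -0.20032 - 0.16335j ; Y_{6,-1}(Ω₂) = 0.00021 + 0.00924j ; Δ = 0.00147 - 0.00189j
  [+0]  conj(Y_{6,0})(Ω₁) = 0.22650 + 0.00000j ; Y_{6,0}(Ω₂) = 0.33766 + 0.00000j ; Δ = 0.07648 + 0.00000j
  [+1]  conj(Y_{6,1})(Ω₁) = 0.20032 - 0.16335j ; Y_{6,1}(Ω₂) = -0.00021 + 0.00924j ; Δ = 0.00147 + 0.00189j
  [+2]  conj(Y_{6,2})(Ω₁) = -0.05832 + 0.28393j ; Y_{6,2}(Ω₂) = 0.34720 + 0.01592j ; Δ = -0.02477 + 0.09765j
  [+3]  conj(Y_{6,3})(Ω₁) = 0.06294 + 0.12045j ; Y_{6,3}(Ω₂) = 0.00786 - 0.11424j ; Δ = 0.01425 - 0.00624j
  [+4]  conj(Y_{6,4})(Ω₁) = -0.38849 - 0.16664j ; Y_{6,4}(Ω₂) = 0.31216 + 0.02869j ; Δ = -0.11649 - 0.06316j
  [+5]  conj(Y_{6,5})(Ω₁) = 0.33726 - 0.09658j ; Y_{6,5}(Ω₂) = 0.04806 - 0.41766j ; Δ = -0.02413 - 0.14550j
  [+6]  conj(Y_{6,6})(Ω₁) = -0.08184 + 0.11764j ; Y_{6,6}(Ω₂) = -0.22420 - 0.03102j ; Δ = 0.02200 - 0.02384j
Σ over m = -0.17887 + 0.00000j; ×(4π/13) → -0.17291 + 0.00000j. Real part: -0.172907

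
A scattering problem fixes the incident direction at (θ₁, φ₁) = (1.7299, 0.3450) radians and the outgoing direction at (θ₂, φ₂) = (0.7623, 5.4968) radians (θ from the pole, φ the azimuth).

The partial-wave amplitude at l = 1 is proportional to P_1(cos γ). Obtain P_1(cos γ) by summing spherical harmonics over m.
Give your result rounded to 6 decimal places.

Addition theorem: P_1(cos γ) = (4π/3) Σ_m Y*_{lm}(Ω₁) Y_{lm}(Ω₂), m = −1…1:
  m=-1: Y*=(0.321029, 0.115369)  Y=(0.168545, 0.168878)  product (0.034625, 0.073660)
  m=+0: Y*=(-0.077411, -0.000000)  Y=(0.353382, 0.000000)  product (-0.027356, -0.000000)
  m=+1: Y*=(-0.321029, 0.115369)  Y=(-0.168545, 0.168878)  product (0.034625, -0.073660)
Accumulated sum (0.041893, 0.000000); after 4π/(2l+1) scaling, (0.175483, 0.000000) ⇒ P_1 = 0.175483

0.175483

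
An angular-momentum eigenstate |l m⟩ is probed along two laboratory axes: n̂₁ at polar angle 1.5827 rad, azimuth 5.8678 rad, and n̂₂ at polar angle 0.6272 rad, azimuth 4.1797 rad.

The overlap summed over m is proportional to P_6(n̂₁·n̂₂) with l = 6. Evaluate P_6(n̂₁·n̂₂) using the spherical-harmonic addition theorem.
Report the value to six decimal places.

-0.272984

Expand P_6 via completeness: Σ_{m} conj(Y_{6,m}) at Ω₁ times Y_{6,m} at Ω₂ —
  m=-6: -0.384622-0.291955i × +0.019709+0.001076i = -0.007266-0.006168i  (running Σ = -0.007266-0.006168i)
  m=-5: +0.009654+0.017416i × -0.043407-0.083755i = +0.001040-0.001565i  (running Σ = -0.006227-0.007733i)
  m=-4: +0.032272+0.354659i × -0.139637+0.222744i = -0.083505-0.042335i  (running Σ = -0.089731-0.050068i)
  m=-3: +0.007414-0.022030i × +0.448800+0.012242i = +0.003597-0.009796i  (running Σ = -0.086134-0.059864i)
  m=-2: +0.219028-0.239863i × -0.183704-0.331980i = -0.119866-0.028649i  (running Σ = -0.206000-0.088513i)
  m=-1: -0.022414+0.009886i × +0.048178-0.081722i = -0.000272+0.002308i  (running Σ = -0.206272-0.086205i)
  m=0: -0.316901-0.000000i × -0.410664+0.000000i = +0.130140+0.000000i  (running Σ = -0.076132-0.086205i)
  m=1: +0.022414+0.009886i × -0.048178-0.081722i = -0.000272-0.002308i  (running Σ = -0.076404-0.088513i)
  m=2: +0.219028+0.239863i × -0.183704+0.331980i = -0.119866+0.028649i  (running Σ = -0.196270-0.059864i)
  m=3: -0.007414-0.022030i × -0.448800+0.012242i = +0.003597+0.009796i  (running Σ = -0.192673-0.050068i)
  m=4: +0.032272-0.354659i × -0.139637-0.222744i = -0.083505+0.042335i  (running Σ = -0.276178-0.007733i)
  m=5: -0.009654+0.017416i × +0.043407-0.083755i = +0.001040+0.001565i  (running Σ = -0.275138-0.006168i)
  m=6: -0.384622+0.291955i × +0.019709-0.001076i = -0.007266+0.006168i  (running Σ = -0.282404+0.000000i)
Total Σ_m = -0.282404+0.000000i. Multiply by 0.966644: -0.272984+0.000000i. P_6(cos γ) = -0.272984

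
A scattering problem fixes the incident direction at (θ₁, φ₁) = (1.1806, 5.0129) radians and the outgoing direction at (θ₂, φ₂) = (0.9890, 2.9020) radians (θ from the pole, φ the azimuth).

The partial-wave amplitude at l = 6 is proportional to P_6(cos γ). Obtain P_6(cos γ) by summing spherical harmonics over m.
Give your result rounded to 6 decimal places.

Summing Y*_{l m}(θ₁,φ₁)·Y_{l m}(θ₂,φ₂) over m ∈ [−6, 6]; prefactor 4π/(2·6+1) = 0.966644:
  m=-6: Y*=(0.069580, -0.294161)  Y=(0.021826, 0.162841)  product (0.049420, 0.004910)
  m=-5: Y*=(0.429663, -0.029366)  Y=(-0.136358, -0.348628)  product (-0.068826, -0.145788)
  m=-4: Y*=(0.055649, 0.144008)  Y=(0.232014, 0.330253)  product (-0.034648, 0.051790)
  m=-3: Y*=(0.216505, -0.171268)  Y=(-0.050552, -0.044228)  product (-0.018520, -0.000918)
  m=-2: Y*=(0.209878, 0.143901)  Y=(-0.287739, -0.149502)  product (-0.038877, -0.072783)
  m=-1: Y*=(0.057928, -0.186927)  Y=(0.192938, 0.047132)  product (0.019987, -0.033335)
  m=+0: Y*=(0.273179, -0.000000)  Y=(0.276131, 0.000000)  product (0.075433, 0.000000)
  m=+1: Y*=(-0.057928, -0.186927)  Y=(-0.192938, 0.047132)  product (0.019987, 0.033335)
  m=+2: Y*=(0.209878, -0.143901)  Y=(-0.287739, 0.149502)  product (-0.038877, 0.072783)
  m=+3: Y*=(-0.216505, -0.171268)  Y=(0.050552, -0.044228)  product (-0.018520, 0.000918)
  m=+4: Y*=(0.055649, -0.144008)  Y=(0.232014, -0.330253)  product (-0.034648, -0.051790)
  m=+5: Y*=(-0.429663, -0.029366)  Y=(0.136358, -0.348628)  product (-0.068826, 0.145788)
  m=+6: Y*=(0.069580, 0.294161)  Y=(0.021826, -0.162841)  product (0.049420, -0.004910)
Total Σ_m = (-0.107493, -0.000000). Multiply by 0.966644: (-0.103908, -0.000000). P_6(cos γ) = -0.103908

-0.103908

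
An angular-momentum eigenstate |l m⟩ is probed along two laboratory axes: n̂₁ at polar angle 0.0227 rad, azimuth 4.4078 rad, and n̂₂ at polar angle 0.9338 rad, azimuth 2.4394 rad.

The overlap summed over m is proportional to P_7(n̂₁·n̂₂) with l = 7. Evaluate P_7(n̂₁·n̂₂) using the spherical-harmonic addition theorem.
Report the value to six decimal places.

0.323331

Summing Y*_{l m}(θ₁,φ₁)·Y_{l m}(θ₂,φ₂) over m ∈ [−7, 7]; prefactor 4π/(2·7+1) = 0.837758:
  m=-7: Y*=0.00000 - 0.00000j  Y=-0.02187 + 0.10626j  product 0.00000 + 0.00000j
  m=-6: Y*=0.00000 + 0.00000j  Y=-0.14378 - 0.26367j  product 0.00000 - 0.00000j
  m=-5: Y*=-0.00000 - 0.00000j  Y=0.41343 + 0.16006j  product -0.00000 - 0.00000j
  m=-4: Y*=0.00000 - 0.00000j  Y=-0.27547 + 0.09523j  product -0.00000 + 0.00000j
  m=-3: Y*=0.00008 + 0.00006j  Y=-0.07194 + 0.12118j  product -0.00001 + 0.00001j
  m=-2: Y*=-0.00317 + 0.00221j  Y=-0.05995 - 0.35690j  product 0.00098 + 0.00100j
  m=-1: Y*=-0.02773 - 0.08821j  Y=0.00775 + 0.00655j  product 0.00036 - 0.00086j
  m=+0: Y*=1.08468 + 0.00000j  Y=0.35337 + 0.00000j  product 0.38329 + 0.00000j
  m=+1: Y*=0.02773 - 0.08821j  Y=-0.00775 + 0.00655j  product 0.00036 + 0.00086j
  m=+2: Y*=-0.00317 - 0.00221j  Y=-0.05995 + 0.35690j  product 0.00098 - 0.00100j
  m=+3: Y*=-0.00008 + 0.00006j  Y=0.07194 + 0.12118j  product -0.00001 - 0.00001j
  m=+4: Y*=0.00000 + 0.00000j  Y=-0.27547 - 0.09523j  product -0.00000 - 0.00000j
  m=+5: Y*=0.00000 - 0.00000j  Y=-0.41343 + 0.16006j  product -0.00000 + 0.00000j
  m=+6: Y*=0.00000 - 0.00000j  Y=-0.14378 + 0.26367j  product 0.00000 + 0.00000j
  m=+7: Y*=-0.00000 - 0.00000j  Y=0.02187 + 0.10626j  product 0.00000 - 0.00000j
Σ over m = 0.38595 + 0.00000j; ×(4π/15) → 0.32333 + 0.00000j. Real part: 0.323331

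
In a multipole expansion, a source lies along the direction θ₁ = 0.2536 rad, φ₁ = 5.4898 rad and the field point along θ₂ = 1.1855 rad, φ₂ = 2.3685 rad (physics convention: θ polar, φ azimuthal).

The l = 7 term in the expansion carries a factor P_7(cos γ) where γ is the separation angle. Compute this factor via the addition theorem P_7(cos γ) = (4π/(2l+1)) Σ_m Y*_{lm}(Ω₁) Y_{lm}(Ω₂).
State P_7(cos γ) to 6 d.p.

Term-by-term m-sum for l=7 (normalisation 4π/15 = 0.837758):
  [-7]  conj(Y_{7,-7})(Ω₁) = 0.00002 + 0.00002j ; Y_{7,-7}(Ω₂) = -0.18888 + 0.22458j ; Δ = -0.00001 + 0.00000j
  [-6]  conj(Y_{7,-6})(Ω₁) = 0.00002 + 0.00045j ; Y_{7,-6}(Ω₂) = -0.03285 - 0.44410j ; Δ = 0.00020 - 0.00002j
  [-5]  conj(Y_{7,-5})(Ω₁) = -0.00277 + 0.00300j ; Y_{7,-5}(Ω₂) = 0.15711 + 0.13888j ; Δ = -0.00085 + 0.00009j
  [-4]  conj(Y_{7,-4})(Ω₁) = -0.02583 + 0.00083j ; Y_{7,-4}(Ω₂) = 0.23641 - 0.01165j ; Δ = -0.00610 + 0.00050j
  [-3]  conj(Y_{7,-3})(Ω₁) = -0.08438 - 0.08043j ; Y_{7,-3}(Ω₂) = -0.20787 + 0.22381j ; Δ = 0.03554 - 0.00217j
  [-2]  conj(Y_{7,-2})(Ω₁) = -0.00571 - 0.35735j ; Y_{7,-2}(Ω₂) = 0.00288 + 0.11689j ; Δ = 0.04175 - 0.00170j
  [-1]  conj(Y_{7,-1})(Ω₁) = 0.44782 - 0.45503j ; Y_{7,-1}(Ω₂) = -0.22885 - 0.22329j ; Δ = -0.20409 + 0.00414j
  [+0]  conj(Y_{7,0})(Ω₁) = 0.30738 + 0.00000j ; Y_{7,0}(Ω₂) = -0.08016 + 0.00000j ; Δ = -0.02464 + 0.00000j
  [+1]  conj(Y_{7,1})(Ω₁) = -0.44782 - 0.45503j ; Y_{7,1}(Ω₂) = 0.22885 - 0.22329j ; Δ = -0.20409 - 0.00414j
  [+2]  conj(Y_{7,2})(Ω₁) = -0.00571 + 0.35735j ; Y_{7,2}(Ω₂) = 0.00288 - 0.11689j ; Δ = 0.04175 + 0.00170j
  [+3]  conj(Y_{7,3})(Ω₁) = 0.08438 - 0.08043j ; Y_{7,3}(Ω₂) = 0.20787 + 0.22381j ; Δ = 0.03554 + 0.00217j
  [+4]  conj(Y_{7,4})(Ω₁) = -0.02583 - 0.00083j ; Y_{7,4}(Ω₂) = 0.23641 + 0.01165j ; Δ = -0.00610 - 0.00050j
  [+5]  conj(Y_{7,5})(Ω₁) = 0.00277 + 0.00300j ; Y_{7,5}(Ω₂) = -0.15711 + 0.13888j ; Δ = -0.00085 - 0.00009j
  [+6]  conj(Y_{7,6})(Ω₁) = 0.00002 - 0.00045j ; Y_{7,6}(Ω₂) = -0.03285 + 0.44410j ; Δ = 0.00020 + 0.00002j
  [+7]  conj(Y_{7,7})(Ω₁) = -0.00002 + 0.00002j ; Y_{7,7}(Ω₂) = 0.18888 + 0.22458j ; Δ = -0.00001 - 0.00000j
Σ over m = -0.29174 - 0.00000j; ×(4π/15) → -0.24441 - 0.00000j. Real part: -0.244406

-0.244406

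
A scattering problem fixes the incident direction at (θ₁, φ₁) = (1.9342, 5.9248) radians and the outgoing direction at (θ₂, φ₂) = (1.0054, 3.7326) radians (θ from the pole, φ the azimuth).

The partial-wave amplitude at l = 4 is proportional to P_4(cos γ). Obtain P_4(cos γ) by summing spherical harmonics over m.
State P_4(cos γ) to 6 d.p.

Summing Y*_{l m}(θ₁,φ₁)·Y_{l m}(θ₂,φ₂) over m ∈ [−4, 4]; prefactor 4π/(2·4+1) = 1.396263:
  m=-4: Y*=0.04622 - 0.33459j  Y=-0.16031 - 0.15781j  product -0.06021 + 0.04634j
  m=-3: Y*=-0.17279 + 0.31960j  Y=0.08108 + 0.39548j  product -0.14040 - 0.04242j
  m=-2: Y*=-0.02546 + 0.02219j  Y=0.09124 - 0.22274j  product 0.00262 + 0.00770j
  m=-1: Y*=0.31140 - 0.11664j  Y=0.17608 - 0.11815j  product 0.04105 - 0.05733j
  m=+0: Y*=-0.02452 + 0.00000j  Y=-0.28852 + 0.00000j  product 0.00707 + 0.00000j
  m=+1: Y*=-0.31140 - 0.11664j  Y=-0.17608 - 0.11815j  product 0.04105 + 0.05733j
  m=+2: Y*=-0.02546 - 0.02219j  Y=0.09124 + 0.22274j  product 0.00262 - 0.00770j
  m=+3: Y*=0.17279 + 0.31960j  Y=-0.08108 + 0.39548j  product -0.14040 + 0.04242j
  m=+4: Y*=0.04622 + 0.33459j  Y=-0.16031 + 0.15781j  product -0.06021 - 0.04634j
Total Σ_m = -0.30682 + 0.00000j. Multiply by 1.396263: -0.42840 + 0.00000j. P_4(cos γ) = -0.428404

-0.428404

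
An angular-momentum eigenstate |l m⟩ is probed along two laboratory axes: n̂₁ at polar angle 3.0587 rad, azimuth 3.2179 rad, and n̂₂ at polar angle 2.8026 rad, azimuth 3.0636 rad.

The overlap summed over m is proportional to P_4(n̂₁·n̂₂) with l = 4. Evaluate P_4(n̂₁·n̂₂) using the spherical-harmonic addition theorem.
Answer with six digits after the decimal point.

Summing Y*_{l m}(θ₁,φ₁)·Y_{l m}(θ₂,φ₂) over m ∈ [−4, 4]; prefactor 4π/(2·4+1) = 1.396263:
  m=-4: (0.000020, 0.000006) × (0.005150, 0.001661) = (0.000000, 0.000000)  (running Σ = (0.000000, 0.000000))
  m=-3: (0.000690, 0.000161) × (0.042225, 0.010064) = (0.000027, 0.000014)  (running Σ = (0.000028, 0.000014))
  m=-2: (0.013491, 0.002075) × (0.190970, 0.030033) = (0.002514, 0.000801)  (running Σ = (0.002542, 0.000815))
  m=-1: (0.153822, 0.011761) × (0.477164, 0.037291) = (0.072960, 0.011348)  (running Σ = (0.075502, 0.012163))
  m=0: (0.817450, -0.000000) × (0.423644, 0.000000) = (0.346308, 0.000000)  (running Σ = (0.421809, 0.012163))
  m=1: (-0.153822, 0.011761) × (-0.477164, 0.037291) = (0.072960, -0.011348)  (running Σ = (0.494769, 0.000815))
  m=2: (0.013491, -0.002075) × (0.190970, -0.030033) = (0.002514, -0.000801)  (running Σ = (0.497283, 0.000014))
  m=3: (-0.000690, 0.000161) × (-0.042225, 0.010064) = (0.000027, -0.000014)  (running Σ = (0.497311, 0.000000))
  m=4: (0.000020, -0.000006) × (0.005150, -0.001661) = (0.000000, -0.000000)  (running Σ = (0.497311, 0.000000))
Accumulated sum (0.497311, 0.000000); after 4π/(2l+1) scaling, (0.694377, 0.000000) ⇒ P_4 = 0.694377

0.694377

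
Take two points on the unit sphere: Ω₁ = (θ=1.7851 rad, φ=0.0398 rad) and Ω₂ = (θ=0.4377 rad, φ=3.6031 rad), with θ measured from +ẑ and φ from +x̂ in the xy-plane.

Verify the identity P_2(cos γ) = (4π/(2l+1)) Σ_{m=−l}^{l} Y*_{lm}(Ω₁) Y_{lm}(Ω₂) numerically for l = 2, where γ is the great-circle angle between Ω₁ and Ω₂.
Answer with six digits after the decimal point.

-0.011801

Summing Y*_{l m}(θ₁,φ₁)·Y_{l m}(θ₂,φ₂) over m ∈ [−2, 2]; prefactor 4π/(2·2+1) = 2.513274:
  term(m=-2) = 0.01702 - 0.01912j   from Y*(Ω₁)=0.36764 + 0.02933j, Y(Ω₂)=0.04187 - 0.05534j
  term(m=-1) = 0.04344 - 0.01949j   from Y*(Ω₁)=-0.16041 - 0.00639j, Y(Ω₂)=-0.26555 + 0.13207j
  term(m=+0) = -0.12561 + 0.00000j   from Y*(Ω₁)=-0.27260 + 0.00000j, Y(Ω₂)=0.46080 + 0.00000j
  term(m=+1) = 0.04344 + 0.01949j   from Y*(Ω₁)=0.16041 - 0.00639j, Y(Ω₂)=0.26555 + 0.13207j
  term(m=+2) = 0.01702 + 0.01912j   from Y*(Ω₁)=0.36764 - 0.02933j, Y(Ω₂)=0.04187 + 0.05534j
Total Σ_m = -0.00470 - 0.00000j. Multiply by 2.513274: -0.01180 - 0.00000j. P_2(cos γ) = -0.011801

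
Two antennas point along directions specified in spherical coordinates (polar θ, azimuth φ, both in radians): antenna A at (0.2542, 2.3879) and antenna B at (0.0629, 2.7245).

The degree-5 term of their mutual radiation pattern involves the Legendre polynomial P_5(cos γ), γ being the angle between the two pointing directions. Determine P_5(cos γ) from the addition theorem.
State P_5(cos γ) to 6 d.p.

0.731789

Expand P_5 via completeness: Σ_{m} conj(Y_{5,m}) at Ω₁ times Y_{5,m} at Ω₂ —
  [-5]  conj(Y_{5,-5})(Ω₁) = +0.000378-0.000274i ; Y_{5,-5}(Ω₂) = +0.000000-0.000000i ; Δ = -0.000000-0.000000i
  [-4]  conj(Y_{5,-4})(Ω₁) = -0.005635-0.000719i ; Y_{5,-4}(Ω₂) = -0.000002+0.000023i ; Δ = +0.000000-0.000000i
  [-3]  conj(Y_{5,-3})(Ω₁) = +0.026030+0.031521i ; Y_{5,-3}(Ω₂) = -0.000215-0.000650i ; Δ = +0.000015-0.000024i
  [-2]  conj(Y_{5,-2})(Ω₁) = +0.011899-0.187403i ; Y_{5,-2}(Ω₂) = +0.008926+0.009842i ; Δ = +0.001951-0.001556i
  [-1]  conj(Y_{5,-1})(Ω₁) = -0.370770+0.347975i ; Y_{5,-1}(Ω₂) = -0.145222-0.064346i ; Δ = +0.076235-0.026676i
  [+0]  conj(Y_{5,0})(Ω₁) = +0.533205-0.000000i ; Y_{5,0}(Ω₂) = +0.908041+0.000000i ; Δ = +0.484172+0.000000i
  [+1]  conj(Y_{5,1})(Ω₁) = +0.370770+0.347975i ; Y_{5,1}(Ω₂) = +0.145222-0.064346i ; Δ = +0.076235+0.026676i
  [+2]  conj(Y_{5,2})(Ω₁) = +0.011899+0.187403i ; Y_{5,2}(Ω₂) = +0.008926-0.009842i ; Δ = +0.001951+0.001556i
  [+3]  conj(Y_{5,3})(Ω₁) = -0.026030+0.031521i ; Y_{5,3}(Ω₂) = +0.000215-0.000650i ; Δ = +0.000015+0.000024i
  [+4]  conj(Y_{5,4})(Ω₁) = -0.005635+0.000719i ; Y_{5,4}(Ω₂) = -0.000002-0.000023i ; Δ = +0.000000+0.000000i
  [+5]  conj(Y_{5,5})(Ω₁) = -0.000378-0.000274i ; Y_{5,5}(Ω₂) = -0.000000-0.000000i ; Δ = -0.000000+0.000000i
Σ over m = +0.640573+0.000000i; ×(4π/11) → +0.731789+0.000000i. Real part: 0.731789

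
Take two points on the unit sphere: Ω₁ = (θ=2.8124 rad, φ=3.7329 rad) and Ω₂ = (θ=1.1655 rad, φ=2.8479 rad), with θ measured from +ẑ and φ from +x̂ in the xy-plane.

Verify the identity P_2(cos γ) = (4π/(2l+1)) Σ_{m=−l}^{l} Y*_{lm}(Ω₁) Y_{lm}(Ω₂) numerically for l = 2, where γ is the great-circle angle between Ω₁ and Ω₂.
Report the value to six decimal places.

-0.448676

Term-by-term m-sum for l=2 (normalisation 4π/5 = 2.513274):
  m=-2: Y*=0.01528 + 0.03737j  Y=0.27154 + 0.18079j  product -0.00261 + 0.01291j
  m=-1: Y*=0.19621 + 0.13175j  Y=-0.26794 - 0.08104j  product -0.04190 - 0.05120j
  m=+0: Y*=0.53190 + 0.00000j  Y=-0.16829 + 0.00000j  product -0.08952 + 0.00000j
  m=+1: Y*=-0.19621 + 0.13175j  Y=0.26794 - 0.08104j  product -0.04190 + 0.05120j
  m=+2: Y*=0.01528 - 0.03737j  Y=0.27154 - 0.18079j  product -0.00261 - 0.01291j
Accumulated sum -0.17852 + 0.00000j; after 4π/(2l+1) scaling, -0.44868 + 0.00000j ⇒ P_2 = -0.448676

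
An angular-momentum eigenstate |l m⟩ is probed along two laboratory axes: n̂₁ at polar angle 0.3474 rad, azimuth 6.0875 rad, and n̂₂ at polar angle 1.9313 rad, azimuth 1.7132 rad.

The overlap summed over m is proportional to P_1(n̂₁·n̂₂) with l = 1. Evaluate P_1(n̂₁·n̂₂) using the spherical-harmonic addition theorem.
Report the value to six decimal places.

Addition theorem: P_1(cos γ) = (4π/3) Σ_m Y*_{lm}(Ω₁) Y_{lm}(Ω₂), m = −1…1:
  term(m=-1) = -0.012613-0.035874i   from Y*(Ω₁)=+0.115380-0.022871i, Y(Ω₂)=-0.045882-0.320013i
  term(m=+0) = -0.079181+0.000000i   from Y*(Ω₁)=+0.459414-0.000000i, Y(Ω₂)=-0.172352+0.000000i
  term(m=+1) = -0.012613+0.035874i   from Y*(Ω₁)=-0.115380-0.022871i, Y(Ω₂)=+0.045882-0.320013i
Accumulated sum -0.104407+0.000000i; after 4π/(2l+1) scaling, -0.437338+0.000000i ⇒ P_1 = -0.437338

-0.437338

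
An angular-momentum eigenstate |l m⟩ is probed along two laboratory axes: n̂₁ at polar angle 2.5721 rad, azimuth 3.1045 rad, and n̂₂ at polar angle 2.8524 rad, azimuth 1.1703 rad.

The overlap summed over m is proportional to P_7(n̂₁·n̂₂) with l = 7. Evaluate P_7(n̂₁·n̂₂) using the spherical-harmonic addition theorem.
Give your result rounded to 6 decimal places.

-0.044600

Addition theorem: P_7(cos γ) = (4π/15) Σ_m Y*_{lm}(Ω₁) Y_{lm}(Ω₂), m = −7…7:
  term(m=-7) = (0.000000, 0.000000)   from Y*(Ω₁)=(-0.006404, 0.001701), Y(Ω₂)=(-0.000025, -0.000072)
  term(m=-6) = (0.000021, -0.000031)   from Y*(Ω₁)=(-0.037770, 0.008548), Y(Ω₂)=(-0.000713, 0.000649)
  term(m=-5) = (-0.001010, -0.000254)   from Y*(Ω₁)=(-0.135123, 0.025352), Y(Ω₂)=(0.006879, 0.003169)
  term(m=-4) = (0.001581, 0.013427)   from Y*(Ω₁)=(-0.321400, 0.048039), Y(Ω₂)=(0.001297, -0.041583)
  term(m=-3) = (0.069980, -0.036484)   from Y*(Ω₁)=(-0.484775, 0.054169), Y(Ω₂)=(-0.150880, 0.058401)
  term(m=-2) = (-0.107829, -0.095880)   from Y*(Ω₁)=(-0.340682, 0.025320), Y(Ω₂)=(0.293969, 0.303284)
  term(m=-1) = (0.039247, -0.103201)   from Y*(Ω₁)=(0.178815, -0.006636), Y(Ω₂)=(0.240569, -0.568212)
  term(m=+0) = (-0.057216, 0.000000)   from Y*(Ω₁)=(0.410160, -0.000000), Y(Ω₂)=(-0.139497, 0.000000)
  term(m=+1) = (0.039247, 0.103201)   from Y*(Ω₁)=(-0.178815, -0.006636), Y(Ω₂)=(-0.240569, -0.568212)
  term(m=+2) = (-0.107829, 0.095880)   from Y*(Ω₁)=(-0.340682, -0.025320), Y(Ω₂)=(0.293969, -0.303284)
  term(m=+3) = (0.069980, 0.036484)   from Y*(Ω₁)=(0.484775, 0.054169), Y(Ω₂)=(0.150880, 0.058401)
  term(m=+4) = (0.001581, -0.013427)   from Y*(Ω₁)=(-0.321400, -0.048039), Y(Ω₂)=(0.001297, 0.041583)
  term(m=+5) = (-0.001010, 0.000254)   from Y*(Ω₁)=(0.135123, 0.025352), Y(Ω₂)=(-0.006879, 0.003169)
  term(m=+6) = (0.000021, 0.000031)   from Y*(Ω₁)=(-0.037770, -0.008548), Y(Ω₂)=(-0.000713, -0.000649)
  term(m=+7) = (0.000000, -0.000000)   from Y*(Ω₁)=(0.006404, 0.001701), Y(Ω₂)=(0.000025, -0.000072)
Total Σ_m = (-0.053237, 0.000000). Multiply by 0.837758: (-0.044600, 0.000000). P_7(cos γ) = -0.044600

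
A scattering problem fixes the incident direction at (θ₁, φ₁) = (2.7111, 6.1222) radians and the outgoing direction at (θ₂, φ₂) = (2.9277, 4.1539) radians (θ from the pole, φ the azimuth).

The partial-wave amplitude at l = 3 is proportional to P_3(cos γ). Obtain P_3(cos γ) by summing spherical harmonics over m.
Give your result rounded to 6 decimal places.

Summing Y*_{l m}(θ₁,φ₁)·Y_{l m}(θ₂,φ₂) over m ∈ [−3, 3]; prefactor 4π/(2·3+1) = 1.795196:
  [-3]  conj(Y_{3,-3})(Ω₁) = 0.02685 - 0.01408j ; Y_{3,-3}(Ω₂) = 0.00397 + 0.00042j ; Δ = 0.00011 - 0.00004j
  [-2]  conj(Y_{3,-2})(Ω₁) = -0.15343 + 0.05118j ; Y_{3,-2}(Ω₂) = 0.01973 + 0.04044j ; Δ = -0.00510 - 0.00520j
  [-1]  conj(Y_{3,-1})(Ω₁) = 0.41658 - 0.06765j ; Y_{3,-1}(Ω₂) = -0.13722 + 0.21960j ; Δ = -0.04231 + 0.10076j
  [+0]  conj(Y_{3,0})(Ω₁) = -0.38295 + 0.00000j ; Y_{3,0}(Ω₂) = -0.64719 + 0.00000j ; Δ = 0.24784 + 0.00000j
  [+1]  conj(Y_{3,1})(Ω₁) = -0.41658 - 0.06765j ; Y_{3,1}(Ω₂) = 0.13722 + 0.21960j ; Δ = -0.04231 - 0.10076j
  [+2]  conj(Y_{3,2})(Ω₁) = -0.15343 - 0.05118j ; Y_{3,2}(Ω₂) = 0.01973 - 0.04044j ; Δ = -0.00510 + 0.00520j
  [+3]  conj(Y_{3,3})(Ω₁) = -0.02685 - 0.01408j ; Y_{3,3}(Ω₂) = -0.00397 + 0.00042j ; Δ = 0.00011 + 0.00004j
Total Σ_m = 0.15326 + 0.00000j. Multiply by 1.795196: 0.27514 + 0.00000j. P_3(cos γ) = 0.275136

0.275136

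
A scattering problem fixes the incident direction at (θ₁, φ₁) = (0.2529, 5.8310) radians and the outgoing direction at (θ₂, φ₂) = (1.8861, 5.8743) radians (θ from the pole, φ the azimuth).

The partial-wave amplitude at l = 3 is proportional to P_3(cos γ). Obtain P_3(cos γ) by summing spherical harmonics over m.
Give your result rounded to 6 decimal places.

0.093266

Expand P_3 via completeness: Σ_{m} conj(Y_{3,m}) at Ω₁ times Y_{3,m} at Ω₂ —
  m=-3: (0.001390, -0.006386) × (0.120957, 0.337490) = (0.002323, -0.000304)  (running Σ = (0.002323, -0.000304))
  m=-2: (0.038295, -0.048693) × (-0.195886, -0.208998) = (-0.017678, 0.001535)  (running Σ = (-0.015355, 0.001231))
  m=-1: (0.268177, -0.130268) × (-0.146365, -0.063421) = (-0.047514, 0.002059)  (running Σ = (-0.062868, 0.003290))
  m=0: (0.609511, -0.000000) × (0.291529, 0.000000) = (0.177690, 0.000000)  (running Σ = (0.114822, 0.003290))
  m=1: (-0.268177, -0.130268) × (0.146365, -0.063421) = (-0.047514, -0.002059)  (running Σ = (0.067308, 0.001231))
  m=2: (0.038295, 0.048693) × (-0.195886, 0.208998) = (-0.017678, -0.001535)  (running Σ = (0.049630, -0.000304))
  m=3: (-0.001390, -0.006386) × (-0.120957, 0.337490) = (0.002323, 0.000304)  (running Σ = (0.051953, 0.000000))
Accumulated sum (0.051953, 0.000000); after 4π/(2l+1) scaling, (0.093266, 0.000000) ⇒ P_3 = 0.093266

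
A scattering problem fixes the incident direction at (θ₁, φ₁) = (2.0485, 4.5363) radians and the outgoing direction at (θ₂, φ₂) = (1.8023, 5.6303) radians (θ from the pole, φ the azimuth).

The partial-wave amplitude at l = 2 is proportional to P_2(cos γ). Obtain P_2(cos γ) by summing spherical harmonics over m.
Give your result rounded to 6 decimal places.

Summing Y*_{l m}(θ₁,φ₁)·Y_{l m}(θ₂,φ₂) over m ∈ [−2, 2]; prefactor 4π/(2·2+1) = 2.513274:
  [-2]  conj(Y_{2,-2})(Ω₁) = -0.285933+0.105080i ; Y_{2,-2}(Ω₂) = +0.095852+0.353163i ; Δ = -0.064518-0.090909i
  [-1]  conj(Y_{2,-1})(Ω₁) = +0.055254+0.310534i ; Y_{2,-1}(Ω₂) = -0.137043-0.104806i ; Δ = +0.024974-0.048348i
  [+0]  conj(Y_{2,0})(Ω₁) = -0.115406-0.000000i ; Y_{2,0}(Ω₂) = -0.265582+0.000000i ; Δ = +0.030650+0.000000i
  [+1]  conj(Y_{2,1})(Ω₁) = -0.055254+0.310534i ; Y_{2,1}(Ω₂) = +0.137043-0.104806i ; Δ = +0.024974+0.048348i
  [+2]  conj(Y_{2,2})(Ω₁) = -0.285933-0.105080i ; Y_{2,2}(Ω₂) = +0.095852-0.353163i ; Δ = -0.064518+0.090909i
Σ over m = -0.048438+0.000000i; ×(4π/5) → -0.121738+0.000000i. Real part: -0.121738

-0.121738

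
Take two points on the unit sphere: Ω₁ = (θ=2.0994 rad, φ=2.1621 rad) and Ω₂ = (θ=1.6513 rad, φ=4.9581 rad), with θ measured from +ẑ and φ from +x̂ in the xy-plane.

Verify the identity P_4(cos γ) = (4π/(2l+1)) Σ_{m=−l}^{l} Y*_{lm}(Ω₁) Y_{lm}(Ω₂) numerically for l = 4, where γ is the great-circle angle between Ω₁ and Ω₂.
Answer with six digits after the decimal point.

-0.312042

Summing Y*_{l m}(θ₁,φ₁)·Y_{l m}(θ₂,φ₂) over m ∈ [−4, 4]; prefactor 4π/(2·4+1) = 1.396263:
  m=-4: Y*=-0.17554 + 0.17241j  Y=0.24229 - 0.36347j  product 0.02013 + 0.10558j
  m=-3: Y*=-0.39810 - 0.08199j  Y=0.06700 + 0.07380j  product -0.02062 - 0.03487j
  m=-2: Y*=-0.07368 - 0.18018j  Y=0.27976 - 0.14973j  product -0.04759 - 0.03938j
  m=-1: Y*=-0.14007 + 0.20860j  Y=0.02725 + 0.10868j  product -0.02649 - 0.00954j
  m=+0: Y*=-0.25031 + 0.00000j  Y=0.29699 + 0.00000j  product -0.07434 + 0.00000j
  m=+1: Y*=0.14007 + 0.20860j  Y=-0.02725 + 0.10868j  product -0.02649 + 0.00954j
  m=+2: Y*=-0.07368 + 0.18018j  Y=0.27976 + 0.14973j  product -0.04759 + 0.03938j
  m=+3: Y*=0.39810 - 0.08199j  Y=-0.06700 + 0.07380j  product -0.02062 + 0.03487j
  m=+4: Y*=-0.17554 - 0.17241j  Y=0.24229 + 0.36347j  product 0.02013 - 0.10558j
Total Σ_m = -0.22348 + 0.00000j. Multiply by 1.396263: -0.31204 + 0.00000j. P_4(cos γ) = -0.312042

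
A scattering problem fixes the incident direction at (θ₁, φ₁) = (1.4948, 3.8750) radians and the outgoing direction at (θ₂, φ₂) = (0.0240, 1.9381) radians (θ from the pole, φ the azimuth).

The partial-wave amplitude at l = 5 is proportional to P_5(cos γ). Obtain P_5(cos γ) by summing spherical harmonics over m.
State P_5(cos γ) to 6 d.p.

Addition theorem: P_5(cos γ) = (4π/11) Σ_m Y*_{lm}(Ω₁) Y_{lm}(Ω₂), m = −5…5:
  m=-5: Y*=(0.395760, 0.229467)  Y=(-0.000000, 0.000000)  product (-0.000000, -0.000000)
  m=-4: Y*=(-0.107779, 0.022743)  Y=(0.000000, -0.000000)  product (0.000000, 0.000000)
  m=-3: Y*=(-0.191418, 0.262852)  Y=(0.000034, 0.000017)  product (-0.000011, 0.000006)
  m=-2: Y*=(-0.013049, -0.125039)  Y=(-0.001447, 0.001307)  product (0.000182, 0.000164)
  m=-1: Y*=(-0.218269, -0.196676)  Y=(-0.022036, -0.057271)  product (-0.006454, 0.016834)
  m=+0: Y*=(0.129624, -0.000000)  Y=(0.931565, 0.000000)  product (0.120754, 0.000000)
  m=+1: Y*=(0.218269, -0.196676)  Y=(0.022036, -0.057271)  product (-0.006454, -0.016834)
  m=+2: Y*=(-0.013049, 0.125039)  Y=(-0.001447, -0.001307)  product (0.000182, -0.000164)
  m=+3: Y*=(0.191418, 0.262852)  Y=(-0.000034, 0.000017)  product (-0.000011, -0.000006)
  m=+4: Y*=(-0.107779, -0.022743)  Y=(0.000000, 0.000000)  product (0.000000, -0.000000)
  m=+5: Y*=(-0.395760, 0.229467)  Y=(0.000000, 0.000000)  product (-0.000000, 0.000000)
Accumulated sum (0.108188, 0.000000); after 4π/(2l+1) scaling, (0.123593, 0.000000) ⇒ P_5 = 0.123593

0.123593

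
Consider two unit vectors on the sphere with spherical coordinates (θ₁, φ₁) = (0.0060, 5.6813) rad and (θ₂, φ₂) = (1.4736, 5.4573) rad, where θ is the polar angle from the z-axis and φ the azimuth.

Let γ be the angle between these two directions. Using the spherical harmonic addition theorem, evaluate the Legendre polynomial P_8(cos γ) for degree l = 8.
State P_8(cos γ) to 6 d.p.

0.175232

Term-by-term m-sum for l=8 (normalisation 4π/17 = 0.739198):
  m=-8: Y*=+0.000000+0.000000i  Y=+0.470480+0.157950i  product -0.000000+0.000000i
  m=-7: Y*=-0.000000+0.000000i  Y=+0.169679-0.093134i  product +0.000000+0.000000i
  m=-6: Y*=-0.000000+0.000000i  Y=-0.075577+0.304971i  product -0.000000-0.000000i
  m=-5: Y*=-0.000000-0.000000i  Y=+0.121282+0.183924i  product -0.000000-0.000000i
  m=-4: Y*=-0.000000-0.000000i  Y=-0.249280-0.040727i  product +0.000000+0.000000i
  m=-3: Y*=-0.000001-0.000003i  Y=-0.181563+0.142061i  product +0.000001+0.000000i
  m=-2: Y*=+0.000133-0.000347i  Y=+0.018137-0.223494i  product -0.000075-0.000036i
  m=-1: Y*=+0.024397-0.016759i  Y=-0.158836-0.172248i  product -0.006762-0.001540i
  m=+0: Y*=+1.162353-0.000000i  Y=+0.215708+0.000000i  product +0.250729+0.000000i
  m=+1: Y*=-0.024397-0.016759i  Y=+0.158836-0.172248i  product -0.006762+0.001540i
  m=+2: Y*=+0.000133+0.000347i  Y=+0.018137+0.223494i  product -0.000075+0.000036i
  m=+3: Y*=+0.000001-0.000003i  Y=+0.181563+0.142061i  product +0.000001-0.000000i
  m=+4: Y*=-0.000000+0.000000i  Y=-0.249280+0.040727i  product +0.000000-0.000000i
  m=+5: Y*=+0.000000-0.000000i  Y=-0.121282+0.183924i  product -0.000000+0.000000i
  m=+6: Y*=-0.000000-0.000000i  Y=-0.075577-0.304971i  product -0.000000+0.000000i
  m=+7: Y*=+0.000000+0.000000i  Y=-0.169679-0.093134i  product +0.000000-0.000000i
  m=+8: Y*=+0.000000-0.000000i  Y=+0.470480-0.157950i  product -0.000000-0.000000i
Total Σ_m = +0.237056-0.000000i. Multiply by 0.739198: +0.175232-0.000000i. P_8(cos γ) = 0.175232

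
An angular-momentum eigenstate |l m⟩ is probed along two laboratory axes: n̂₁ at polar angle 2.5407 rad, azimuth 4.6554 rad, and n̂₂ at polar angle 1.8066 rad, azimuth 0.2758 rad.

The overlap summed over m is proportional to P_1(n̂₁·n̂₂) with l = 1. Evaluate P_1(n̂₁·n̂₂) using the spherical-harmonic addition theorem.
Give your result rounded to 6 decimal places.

0.013114

Summing Y*_{l m}(θ₁,φ₁)·Y_{l m}(θ₂,φ₂) over m ∈ [−1, 1]; prefactor 4π/(2·1+1) = 4.188790:
  [-1]  conj(Y_{1,-1})(Ω₁) = (-0.011126, -0.195018) ; Y_{1,-1}(Ω₂) = (0.323238, -0.091480) ; Δ = (-0.021437, -0.062019)
  [+0]  conj(Y_{1,0})(Ω₁) = (-0.403015, -0.000000) ; Y_{1,0}(Ω₂) = (-0.114150, 0.000000) ; Δ = (0.046004, 0.000000)
  [+1]  conj(Y_{1,1})(Ω₁) = (0.011126, -0.195018) ; Y_{1,1}(Ω₂) = (-0.323238, -0.091480) ; Δ = (-0.021437, 0.062019)
Total Σ_m = (0.003131, 0.000000). Multiply by 4.188790: (0.013114, 0.000000). P_1(cos γ) = 0.013114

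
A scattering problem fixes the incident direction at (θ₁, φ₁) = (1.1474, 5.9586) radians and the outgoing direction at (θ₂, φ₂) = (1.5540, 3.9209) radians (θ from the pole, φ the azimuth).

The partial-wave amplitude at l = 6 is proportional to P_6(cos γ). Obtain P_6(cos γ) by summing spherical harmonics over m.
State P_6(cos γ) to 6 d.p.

0.296306

Addition theorem: P_6(cos γ) = (4π/13) Σ_m Y*_{lm}(Ω₁) Y_{lm}(Ω₂), m = −6…6:
  m=-6: Y*=-0.102052-0.257963i  Y=-0.017635+0.482353i  product +0.126229-0.044676i
  m=-5: Y*=-0.022566-0.432487i  Y=+0.020456-0.019246i  product -0.008785-0.008413i
  m=-4: Y*=+0.056836-0.203420i  Y=+0.355368+0.008660i  product +0.021959-0.071797i
  m=-3: Y*=-0.130340+0.191733i  Y=-0.022747-0.023594i  product +0.007489-0.001286i
  m=-2: Y*=-0.236815+0.179718i  Y=+0.003946-0.323927i  product +0.057281+0.077420i
  m=-1: Y*=+0.128150-0.043121i  Y=-0.024567+0.024270i  product -0.002102+0.004170i
  m=+0: Y*=+0.308927-0.000000i  Y=-0.315965+0.000000i  product -0.097610+0.000000i
  m=+1: Y*=-0.128150-0.043121i  Y=+0.024567+0.024270i  product -0.002102-0.004170i
  m=+2: Y*=-0.236815-0.179718i  Y=+0.003946+0.323927i  product +0.057281-0.077420i
  m=+3: Y*=+0.130340+0.191733i  Y=+0.022747-0.023594i  product +0.007489+0.001286i
  m=+4: Y*=+0.056836+0.203420i  Y=+0.355368-0.008660i  product +0.021959+0.071797i
  m=+5: Y*=+0.022566-0.432487i  Y=-0.020456-0.019246i  product -0.008785+0.008413i
  m=+6: Y*=-0.102052+0.257963i  Y=-0.017635-0.482353i  product +0.126229+0.044676i
Total Σ_m = +0.306531-0.000000i. Multiply by 0.966644: +0.296306-0.000000i. P_6(cos γ) = 0.296306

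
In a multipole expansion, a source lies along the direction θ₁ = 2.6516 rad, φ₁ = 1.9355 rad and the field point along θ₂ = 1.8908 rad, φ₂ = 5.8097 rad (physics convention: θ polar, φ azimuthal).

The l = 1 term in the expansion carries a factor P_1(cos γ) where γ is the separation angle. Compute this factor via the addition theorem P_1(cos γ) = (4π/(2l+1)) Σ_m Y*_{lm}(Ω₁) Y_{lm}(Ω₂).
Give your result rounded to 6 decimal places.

-0.054556

Expand P_1 via completeness: Σ_{m} conj(Y_{1,m}) at Ω₁ times Y_{1,m} at Ω₂ —
  term(m=-1) = -0.03964 + 0.03566j   from Y*(Ω₁)=-0.05799 + 0.15190j, Y(Ω₂)=0.29187 + 0.14954j
  term(m=+0) = 0.06626 + 0.00000j   from Y*(Ω₁)=-0.43111 + 0.00000j, Y(Ω₂)=-0.15370 + 0.00000j
  term(m=+1) = -0.03964 - 0.03566j   from Y*(Ω₁)=0.05799 + 0.15190j, Y(Ω₂)=-0.29187 + 0.14954j
Σ over m = -0.01302 + 0.00000j; ×(4π/3) → -0.05456 + 0.00000j. Real part: -0.054556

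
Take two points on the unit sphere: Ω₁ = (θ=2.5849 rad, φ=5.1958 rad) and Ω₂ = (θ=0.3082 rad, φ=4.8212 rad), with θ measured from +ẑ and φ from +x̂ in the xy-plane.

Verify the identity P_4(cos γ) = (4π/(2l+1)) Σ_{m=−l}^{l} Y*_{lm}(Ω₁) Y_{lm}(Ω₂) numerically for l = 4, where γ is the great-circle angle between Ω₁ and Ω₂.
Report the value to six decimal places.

Summing Y*_{l m}(θ₁,φ₁)·Y_{l m}(θ₂,φ₂) over m ∈ [−4, 4]; prefactor 4π/(2·4+1) = 1.396263:
  term(m=-4) = +0.000009+0.000129i   from Y*(Ω₁)=-0.012243+0.032247i, Y(Ω₂)=+0.003398-0.001580i
  term(m=-3) = -0.002256-0.004706i   from Y*(Ω₁)=+0.155625-0.018854i, Y(Ω₂)=-0.010676-0.031534i
  term(m=-2) = +0.045613+0.042425i   from Y*(Ω₁)=-0.214585-0.310999i, Y(Ω₂)=-0.160976+0.035596i
  term(m=-1) = -0.185417-0.072900i   from Y*(Ω₁)=-0.201794+0.384404i, Y(Ω₂)=+0.049835+0.456190i
  term(m=+0) = -0.022695-0.000000i   from Y*(Ω₁)=-0.046480-0.000000i, Y(Ω₂)=+0.488269+0.000000i
  term(m=+1) = -0.185417+0.072900i   from Y*(Ω₁)=+0.201794+0.384404i, Y(Ω₂)=-0.049835+0.456190i
  term(m=+2) = +0.045613-0.042425i   from Y*(Ω₁)=-0.214585+0.310999i, Y(Ω₂)=-0.160976-0.035596i
  term(m=+3) = -0.002256+0.004706i   from Y*(Ω₁)=-0.155625-0.018854i, Y(Ω₂)=+0.010676-0.031534i
  term(m=+4) = +0.000009-0.000129i   from Y*(Ω₁)=-0.012243-0.032247i, Y(Ω₂)=+0.003398+0.001580i
Total Σ_m = -0.306796-0.000000i. Multiply by 1.396263: -0.428368-0.000000i. P_4(cos γ) = -0.428368

-0.428368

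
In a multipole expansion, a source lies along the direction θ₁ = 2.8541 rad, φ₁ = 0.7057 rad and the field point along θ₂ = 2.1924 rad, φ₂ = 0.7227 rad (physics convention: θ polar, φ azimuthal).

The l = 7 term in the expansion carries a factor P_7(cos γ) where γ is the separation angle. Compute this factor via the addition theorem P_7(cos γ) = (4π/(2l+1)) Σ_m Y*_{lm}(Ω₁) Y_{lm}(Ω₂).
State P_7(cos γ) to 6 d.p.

Summing Y*_{l m}(θ₁,φ₁)·Y_{l m}(θ₂,φ₂) over m ∈ [−7, 7]; prefactor 4π/(2·7+1) = 0.837758:
  m=-7: +0.000017-0.000072i × +0.039850+0.110363i = +0.000009-0.000001i  (running Σ = +0.000009-0.000001i)
  m=-6: +0.000429+0.000828i × +0.115539-0.292503i = +0.000292-0.000030i  (running Σ = +0.000300-0.000031i)
  m=-5: -0.006823-0.002780i × -0.395541+0.201872i = +0.003260-0.000278i  (running Σ = +0.003560-0.000309i)
  m=-4: +0.038683-0.012767i × +0.254685+0.065247i = +0.010685-0.000728i  (running Σ = +0.014245-0.001036i)
  m=-3: -0.082861+0.136277i × +0.098168+0.144326i = -0.027803+0.001419i  (running Σ = -0.013557+0.000383i)
  m=-2: -0.066581-0.414161i × +0.044115-0.349957i = -0.147876+0.005030i  (running Σ = -0.161433+0.005413i)
  m=-1: +0.470971+0.401305i × +0.022818-0.020122i = +0.018822-0.000320i  (running Σ = -0.142611+0.005093i)
  m=0: -0.147358-0.000000i × -0.352195+0.000000i = +0.051899+0.000000i  (running Σ = -0.090712+0.005093i)
  m=1: -0.470971+0.401305i × -0.022818-0.020122i = +0.018822+0.000320i  (running Σ = -0.071891+0.005413i)
  m=2: -0.066581+0.414161i × +0.044115+0.349957i = -0.147876-0.005030i  (running Σ = -0.219767+0.000383i)
  m=3: +0.082861+0.136277i × -0.098168+0.144326i = -0.027803-0.001419i  (running Σ = -0.247569-0.001036i)
  m=4: +0.038683+0.012767i × +0.254685-0.065247i = +0.010685+0.000728i  (running Σ = -0.236884-0.000309i)
  m=5: +0.006823-0.002780i × +0.395541+0.201872i = +0.003260+0.000278i  (running Σ = -0.233624-0.000031i)
  m=6: +0.000429-0.000828i × +0.115539+0.292503i = +0.000292+0.000030i  (running Σ = -0.233332-0.000001i)
  m=7: -0.000017-0.000072i × -0.039850+0.110363i = +0.000009+0.000001i  (running Σ = -0.233324+0.000000i)
Accumulated sum -0.233324+0.000000i; after 4π/(2l+1) scaling, -0.195469+0.000000i ⇒ P_7 = -0.195469

-0.195469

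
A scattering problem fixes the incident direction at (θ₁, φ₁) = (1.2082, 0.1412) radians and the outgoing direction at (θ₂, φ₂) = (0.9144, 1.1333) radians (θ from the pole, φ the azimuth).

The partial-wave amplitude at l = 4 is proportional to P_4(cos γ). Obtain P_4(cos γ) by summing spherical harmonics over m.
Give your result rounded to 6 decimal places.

Expand P_4 via completeness: Σ_{m} conj(Y_{4,m}) at Ω₁ times Y_{4,m} at Ω₂ —
  m=-4: +0.285662+0.181012i × -0.031064+0.171501i = -0.039918+0.043368i  (running Σ = -0.039918+0.043368i)
  m=-3: +0.330805+0.149159i × -0.367160+0.097007i = -0.135928-0.022675i  (running Σ = -0.175846+0.020694i)
  m=-2: -0.033506-0.009722i × -0.216252-0.258941i = +0.004728+0.010778i  (running Σ = -0.171117+0.031472i)
  m=-1: -0.329198-0.046794i × -0.038084+0.081425i = +0.016348-0.025023i  (running Σ = -0.154770+0.006449i)
  m=0: -0.023315-0.000000i × -0.351021+0.000000i = +0.008184+0.000000i  (running Σ = -0.146586+0.006449i)
  m=1: +0.329198-0.046794i × +0.038084+0.081425i = +0.016348+0.025023i  (running Σ = -0.130238+0.031472i)
  m=2: -0.033506+0.009722i × -0.216252+0.258941i = +0.004728-0.010778i  (running Σ = -0.125510+0.020694i)
  m=3: -0.330805+0.149159i × +0.367160+0.097007i = -0.135928+0.022675i  (running Σ = -0.261438+0.043368i)
  m=4: +0.285662-0.181012i × -0.031064-0.171501i = -0.039918-0.043368i  (running Σ = -0.301356+0.000000i)
Accumulated sum -0.301356+0.000000i; after 4π/(2l+1) scaling, -0.420772+0.000000i ⇒ P_4 = -0.420772

-0.420772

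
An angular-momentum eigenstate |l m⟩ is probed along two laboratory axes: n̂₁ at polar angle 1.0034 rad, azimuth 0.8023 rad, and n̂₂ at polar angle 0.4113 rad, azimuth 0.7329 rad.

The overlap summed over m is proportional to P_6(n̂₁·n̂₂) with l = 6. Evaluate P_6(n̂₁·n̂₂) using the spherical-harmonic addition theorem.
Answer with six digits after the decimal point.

-0.414706

Expand P_6 via completeness: Σ_{m} conj(Y_{6,m}) at Ω₁ times Y_{6,m} at Ω₂ —
  m=-6: +0.017590-0.172857i × -0.000611+0.001876i = +0.000313+0.000139i  (running Σ = +0.000313+0.000139i)
  m=-5: -0.247372-0.293161i × -0.013574+0.007825i = +0.005652+0.002044i  (running Σ = +0.005965+0.002183i)
  m=-4: -0.391967-0.026540i × -0.073477-0.015660i = +0.028385+0.008088i  (running Σ = +0.034350+0.010271i)
  m=-3: -0.027612+0.024945i × -0.139904-0.192730i = +0.008671+0.001832i  (running Σ = +0.043021+0.012103i)
  m=-2: +0.011319-0.334728i × +0.050036-0.474795i = -0.158361-0.022123i  (running Σ = -0.115340-0.010020i)
  m=-1: -0.118365-0.122436i × +0.346593-0.311987i = -0.079223-0.005507i  (running Σ = -0.194563-0.015527i)
  m=0: +0.293355-0.000000i × -0.135979+0.000000i = -0.039890+0.000000i  (running Σ = -0.234453-0.015527i)
  m=1: +0.118365-0.122436i × -0.346593-0.311987i = -0.079223+0.005507i  (running Σ = -0.313676-0.010020i)
  m=2: +0.011319+0.334728i × +0.050036+0.474795i = -0.158361+0.022123i  (running Σ = -0.472037+0.012103i)
  m=3: +0.027612+0.024945i × +0.139904-0.192730i = +0.008671-0.001832i  (running Σ = -0.463366+0.010271i)
  m=4: -0.391967+0.026540i × -0.073477+0.015660i = +0.028385-0.008088i  (running Σ = -0.434981+0.002183i)
  m=5: +0.247372-0.293161i × +0.013574+0.007825i = +0.005652-0.002044i  (running Σ = -0.429330+0.000139i)
  m=6: +0.017590+0.172857i × -0.000611-0.001876i = +0.000313-0.000139i  (running Σ = -0.429016+0.000000i)
Σ over m = -0.429016+0.000000i; ×(4π/13) → -0.414706+0.000000i. Real part: -0.414706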